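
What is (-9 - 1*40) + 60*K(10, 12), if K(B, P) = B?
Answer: 551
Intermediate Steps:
(-9 - 1*40) + 60*K(10, 12) = (-9 - 1*40) + 60*10 = (-9 - 40) + 600 = -49 + 600 = 551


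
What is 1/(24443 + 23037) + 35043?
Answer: 1663841641/47480 ≈ 35043.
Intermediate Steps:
1/(24443 + 23037) + 35043 = 1/47480 + 35043 = 1663841641/47480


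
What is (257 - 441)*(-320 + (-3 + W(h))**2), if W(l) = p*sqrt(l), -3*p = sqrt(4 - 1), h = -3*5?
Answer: 58144 - 1104*I*sqrt(5) ≈ 58144.0 - 2468.6*I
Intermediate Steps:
h = -15
p = -sqrt(3)/3 (p = -sqrt(4 - 1)/3 = -sqrt(3)/3 ≈ -0.57735)
W(l) = -sqrt(3)*sqrt(l)/3 (W(l) = (-sqrt(3)/3)*sqrt(l) = -sqrt(3)*sqrt(l)/3)
(257 - 441)*(-320 + (-3 + W(h))**2) = (257 - 441)*(-320 + (-3 - sqrt(3)*sqrt(-15)/3)**2) = -184*(-320 + (-3 - sqrt(3)*I*sqrt(15)/3)**2) = -184*(-320 + (-3 - I*sqrt(5))**2) = 58880 - 184*(-3 - I*sqrt(5))**2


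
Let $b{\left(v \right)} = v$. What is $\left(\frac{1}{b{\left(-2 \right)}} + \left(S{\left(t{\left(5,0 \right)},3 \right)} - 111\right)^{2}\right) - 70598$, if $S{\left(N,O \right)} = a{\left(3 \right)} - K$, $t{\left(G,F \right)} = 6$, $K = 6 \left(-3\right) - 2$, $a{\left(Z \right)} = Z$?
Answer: $- \frac{125709}{2} \approx -62855.0$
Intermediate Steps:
$K = -20$ ($K = -18 - 2 = -20$)
$S{\left(N,O \right)} = 23$ ($S{\left(N,O \right)} = 3 - -20 = 3 + 20 = 23$)
$\left(\frac{1}{b{\left(-2 \right)}} + \left(S{\left(t{\left(5,0 \right)},3 \right)} - 111\right)^{2}\right) - 70598 = \left(\frac{1}{-2} + \left(23 - 111\right)^{2}\right) - 70598 = \left(- \frac{1}{2} + \left(-88\right)^{2}\right) - 70598 = \left(- \frac{1}{2} + 7744\right) - 70598 = \frac{15487}{2} - 70598 = - \frac{125709}{2}$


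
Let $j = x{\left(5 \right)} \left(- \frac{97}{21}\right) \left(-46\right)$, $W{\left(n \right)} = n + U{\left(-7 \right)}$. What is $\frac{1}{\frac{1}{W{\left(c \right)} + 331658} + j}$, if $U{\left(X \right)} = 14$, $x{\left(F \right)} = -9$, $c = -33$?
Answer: $- \frac{331639}{634188521} \approx -0.00052293$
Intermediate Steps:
$W{\left(n \right)} = 14 + n$ ($W{\left(n \right)} = n + 14 = 14 + n$)
$j = - \frac{13386}{7}$ ($j = - 9 \left(- \frac{97}{21}\right) \left(-46\right) = - 9 \left(\left(-97\right) \frac{1}{21}\right) \left(-46\right) = \left(-9\right) \left(- \frac{97}{21}\right) \left(-46\right) = \frac{291}{7} \left(-46\right) = - \frac{13386}{7} \approx -1912.3$)
$\frac{1}{\frac{1}{W{\left(c \right)} + 331658} + j} = \frac{1}{\frac{1}{\left(14 - 33\right) + 331658} - \frac{13386}{7}} = \frac{1}{\frac{1}{-19 + 331658} - \frac{13386}{7}} = \frac{1}{\frac{1}{331639} - \frac{13386}{7}} = \frac{1}{- \frac{634188521}{331639}} = - \frac{331639}{634188521}$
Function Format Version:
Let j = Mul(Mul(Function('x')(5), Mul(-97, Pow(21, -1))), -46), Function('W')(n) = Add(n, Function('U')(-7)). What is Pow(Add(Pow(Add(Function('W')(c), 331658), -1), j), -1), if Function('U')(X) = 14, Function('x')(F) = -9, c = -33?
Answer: Rational(-331639, 634188521) ≈ -0.00052293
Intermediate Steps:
Function('W')(n) = Add(14, n) (Function('W')(n) = Add(n, 14) = Add(14, n))
j = Rational(-13386, 7) (j = Mul(Mul(-9, Mul(-97, Pow(21, -1))), -46) = Mul(Mul(-9, Mul(-97, Rational(1, 21))), -46) = Mul(Mul(-9, Rational(-97, 21)), -46) = Mul(Rational(291, 7), -46) = Rational(-13386, 7) ≈ -1912.3)
Pow(Add(Pow(Add(Function('W')(c), 331658), -1), j), -1) = Pow(Add(Pow(Add(Add(14, -33), 331658), -1), Rational(-13386, 7)), -1) = Pow(Add(Pow(Add(-19, 331658), -1), Rational(-13386, 7)), -1) = Pow(Add(Pow(331639, -1), Rational(-13386, 7)), -1) = Pow(Add(Rational(1, 331639), Rational(-13386, 7)), -1) = Pow(Rational(-634188521, 331639), -1) = Rational(-331639, 634188521)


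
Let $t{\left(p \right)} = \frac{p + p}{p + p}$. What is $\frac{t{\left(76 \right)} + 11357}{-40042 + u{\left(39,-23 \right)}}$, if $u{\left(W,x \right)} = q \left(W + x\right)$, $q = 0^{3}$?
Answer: $- \frac{5679}{20021} \approx -0.28365$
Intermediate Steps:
$q = 0$
$u{\left(W,x \right)} = 0$ ($u{\left(W,x \right)} = 0 \left(W + x\right) = 0$)
$t{\left(p \right)} = 1$ ($t{\left(p \right)} = \frac{2 p}{2 p} = 2 p \frac{1}{2 p} = 1$)
$\frac{t{\left(76 \right)} + 11357}{-40042 + u{\left(39,-23 \right)}} = \frac{1 + 11357}{-40042 + 0} = \frac{11358}{-40042} = 11358 \left(- \frac{1}{40042}\right) = - \frac{5679}{20021}$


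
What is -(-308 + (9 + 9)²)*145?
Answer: -2320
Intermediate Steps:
-(-308 + (9 + 9)²)*145 = -(-308 + 18²)*145 = -(-308 + 324)*145 = -16*145 = -1*2320 = -2320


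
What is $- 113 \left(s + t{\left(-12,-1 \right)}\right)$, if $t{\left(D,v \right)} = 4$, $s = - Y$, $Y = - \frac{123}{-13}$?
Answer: $\frac{8023}{13} \approx 617.15$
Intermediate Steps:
$Y = \frac{123}{13}$ ($Y = \left(-123\right) \left(- \frac{1}{13}\right) = \frac{123}{13} \approx 9.4615$)
$s = - \frac{123}{13}$ ($s = \left(-1\right) \frac{123}{13} = - \frac{123}{13} \approx -9.4615$)
$- 113 \left(s + t{\left(-12,-1 \right)}\right) = - 113 \left(- \frac{123}{13} + 4\right) = \left(-113\right) \left(- \frac{71}{13}\right) = \frac{8023}{13}$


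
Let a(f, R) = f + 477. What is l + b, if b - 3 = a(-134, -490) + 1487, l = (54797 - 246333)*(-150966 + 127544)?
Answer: 4486158025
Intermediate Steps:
a(f, R) = 477 + f
l = 4486156192 (l = -191536*(-23422) = 4486156192)
b = 1833 (b = 3 + ((477 - 134) + 1487) = 3 + (343 + 1487) = 3 + 1830 = 1833)
l + b = 4486156192 + 1833 = 4486158025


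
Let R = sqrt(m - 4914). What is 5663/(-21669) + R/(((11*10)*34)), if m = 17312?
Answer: -5663/21669 + sqrt(12398)/3740 ≈ -0.23157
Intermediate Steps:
R = sqrt(12398) (R = sqrt(17312 - 4914) = sqrt(12398) ≈ 111.35)
5663/(-21669) + R/(((11*10)*34)) = 5663/(-21669) + sqrt(12398)/(((11*10)*34)) = 5663*(-1/21669) + sqrt(12398)/((110*34)) = -5663/21669 + sqrt(12398)/3740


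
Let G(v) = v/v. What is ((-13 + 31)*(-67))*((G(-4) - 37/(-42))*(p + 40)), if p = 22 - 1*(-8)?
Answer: -158790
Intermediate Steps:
p = 30 (p = 22 + 8 = 30)
G(v) = 1
((-13 + 31)*(-67))*((G(-4) - 37/(-42))*(p + 40)) = ((-13 + 31)*(-67))*((1 - 37/(-42))*(30 + 40)) = (18*(-67))*((1 - 37*(-1/42))*70) = -1206*(1 + 37/42)*70 = -15879*70/7 = -1206*395/3 = -158790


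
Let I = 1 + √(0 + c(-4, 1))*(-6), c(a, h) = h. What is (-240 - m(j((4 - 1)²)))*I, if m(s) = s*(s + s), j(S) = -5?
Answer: 1450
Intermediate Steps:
m(s) = 2*s² (m(s) = s*(2*s) = 2*s²)
I = -5 (I = 1 + √(0 + 1)*(-6) = 1 + √1*(-6) = 1 + 1*(-6) = 1 - 6 = -5)
(-240 - m(j((4 - 1)²)))*I = (-240 - 2*(-5)²)*(-5) = (-240 - 2*25)*(-5) = (-240 - 1*50)*(-5) = (-240 - 50)*(-5) = -290*(-5) = 1450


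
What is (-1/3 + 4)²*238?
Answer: 28798/9 ≈ 3199.8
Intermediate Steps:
(-1/3 + 4)²*238 = (-1*⅓ + 4)²*238 = (-⅓ + 4)²*238 = (11/3)²*238 = (121/9)*238 = 28798/9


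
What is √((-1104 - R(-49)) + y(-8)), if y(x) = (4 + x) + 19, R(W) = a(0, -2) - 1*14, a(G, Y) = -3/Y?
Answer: I*√4306/2 ≈ 32.81*I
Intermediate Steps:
R(W) = -25/2 (R(W) = -3/(-2) - 1*14 = -3*(-½) - 14 = 3/2 - 14 = -25/2)
y(x) = 23 + x
√((-1104 - R(-49)) + y(-8)) = √((-1104 - 1*(-25/2)) + (23 - 8)) = √((-1104 + 25/2) + 15) = √(-2183/2 + 15) = √(-2153/2) = I*√4306/2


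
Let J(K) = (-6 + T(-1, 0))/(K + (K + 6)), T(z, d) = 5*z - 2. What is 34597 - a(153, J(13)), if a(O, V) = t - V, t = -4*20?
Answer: 1109651/32 ≈ 34677.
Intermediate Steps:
t = -80
T(z, d) = -2 + 5*z
J(K) = -13/(6 + 2*K) (J(K) = (-6 + (-2 + 5*(-1)))/(K + (K + 6)) = (-6 + (-2 - 5))/(K + (6 + K)) = (-6 - 7)/(6 + 2*K) = -13/(6 + 2*K))
a(O, V) = -80 - V
34597 - a(153, J(13)) = 34597 - (-80 - (-13)/(6 + 2*13)) = 34597 - (-80 - (-13)/(6 + 26)) = 34597 - (-80 - (-13)/32) = 34597 - (-80 - 1*(-13/32)) = 34597 - (-80 + 13/32) = 34597 - 1*(-2547/32) = 34597 + 2547/32 = 1109651/32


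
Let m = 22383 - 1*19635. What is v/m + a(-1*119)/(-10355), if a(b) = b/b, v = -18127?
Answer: -187707833/28455540 ≈ -6.5965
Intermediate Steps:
m = 2748 (m = 22383 - 19635 = 2748)
a(b) = 1
v/m + a(-1*119)/(-10355) = -18127/2748 + 1/(-10355) = -18127*1/2748 + 1*(-1/10355) = -18127/2748 - 1/10355 = -187707833/28455540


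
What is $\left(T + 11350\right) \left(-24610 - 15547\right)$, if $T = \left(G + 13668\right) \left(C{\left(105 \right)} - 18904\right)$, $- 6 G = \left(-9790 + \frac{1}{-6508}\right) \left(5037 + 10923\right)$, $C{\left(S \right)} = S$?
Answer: $\frac{32001900393104139693}{1627} \approx 1.9669 \cdot 10^{16}$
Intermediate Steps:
$G = \frac{42369358465}{1627}$ ($G = - \frac{\left(-9790 + \frac{1}{-6508}\right) \left(5037 + 10923\right)}{6} = - \frac{\left(-9790 - \frac{1}{6508}\right) 15960}{6} = - \frac{\left(- \frac{63713321}{6508}\right) 15960}{6} = \left(- \frac{1}{6}\right) \left(- \frac{254216150790}{1627}\right) = \frac{42369358465}{1627} \approx 2.6041 \cdot 10^{7}$)
$T = - \frac{796919618862499}{1627}$ ($T = \left(\frac{42369358465}{1627} + 13668\right) \left(105 - 18904\right) = \frac{42391596301}{1627} \left(-18799\right) = - \frac{796919618862499}{1627} \approx -4.8981 \cdot 10^{11}$)
$\left(T + 11350\right) \left(-24610 - 15547\right) = \left(- \frac{796919618862499}{1627} + 11350\right) \left(-24610 - 15547\right) = \left(- \frac{796919600396049}{1627}\right) \left(-40157\right) = \frac{32001900393104139693}{1627}$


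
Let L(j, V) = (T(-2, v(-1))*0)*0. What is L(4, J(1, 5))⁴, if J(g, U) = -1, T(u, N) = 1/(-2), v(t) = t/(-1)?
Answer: 0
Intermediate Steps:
v(t) = -t (v(t) = t*(-1) = -t)
T(u, N) = -½
L(j, V) = 0 (L(j, V) = -½*0*0 = 0*0 = 0)
L(4, J(1, 5))⁴ = 0⁴ = 0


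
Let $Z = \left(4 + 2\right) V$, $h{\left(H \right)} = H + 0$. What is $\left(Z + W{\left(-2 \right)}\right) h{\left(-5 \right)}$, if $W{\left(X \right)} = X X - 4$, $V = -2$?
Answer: $60$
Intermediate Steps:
$h{\left(H \right)} = H$
$Z = -12$ ($Z = \left(4 + 2\right) \left(-2\right) = 6 \left(-2\right) = -12$)
$W{\left(X \right)} = -4 + X^{2}$ ($W{\left(X \right)} = X^{2} - 4 = -4 + X^{2}$)
$\left(Z + W{\left(-2 \right)}\right) h{\left(-5 \right)} = \left(-12 - \left(4 - \left(-2\right)^{2}\right)\right) \left(-5\right) = \left(-12 + \left(-4 + 4\right)\right) \left(-5\right) = \left(-12 + 0\right) \left(-5\right) = \left(-12\right) \left(-5\right) = 60$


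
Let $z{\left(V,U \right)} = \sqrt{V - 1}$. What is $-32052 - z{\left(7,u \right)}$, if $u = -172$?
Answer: $-32052 - \sqrt{6} \approx -32054.0$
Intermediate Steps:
$z{\left(V,U \right)} = \sqrt{-1 + V}$
$-32052 - z{\left(7,u \right)} = -32052 - \sqrt{-1 + 7} = -32052 - \sqrt{6}$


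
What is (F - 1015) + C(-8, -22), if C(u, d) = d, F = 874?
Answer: -163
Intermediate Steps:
(F - 1015) + C(-8, -22) = (874 - 1015) - 22 = -141 - 22 = -163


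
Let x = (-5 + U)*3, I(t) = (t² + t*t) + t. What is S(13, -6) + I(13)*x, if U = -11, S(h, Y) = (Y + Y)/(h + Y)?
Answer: -117948/7 ≈ -16850.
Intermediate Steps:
S(h, Y) = 2*Y/(Y + h) (S(h, Y) = (2*Y)/(Y + h) = 2*Y/(Y + h))
I(t) = t + 2*t² (I(t) = (t² + t²) + t = 2*t² + t = t + 2*t²)
x = -48 (x = (-5 - 11)*3 = -16*3 = -48)
S(13, -6) + I(13)*x = 2*(-6)/(-6 + 13) + (13*(1 + 2*13))*(-48) = 2*(-6)/7 + (13*(1 + 26))*(-48) = 2*(-6)*(⅐) + (13*27)*(-48) = -12/7 + 351*(-48) = -12/7 - 16848 = -117948/7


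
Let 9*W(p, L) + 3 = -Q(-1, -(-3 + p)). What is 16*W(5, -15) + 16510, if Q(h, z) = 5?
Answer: 148462/9 ≈ 16496.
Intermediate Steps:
W(p, L) = -8/9 (W(p, L) = -1/3 + (-1*5)/9 = -1/3 + (1/9)*(-5) = -1/3 - 5/9 = -8/9)
16*W(5, -15) + 16510 = 16*(-8/9) + 16510 = -128/9 + 16510 = 148462/9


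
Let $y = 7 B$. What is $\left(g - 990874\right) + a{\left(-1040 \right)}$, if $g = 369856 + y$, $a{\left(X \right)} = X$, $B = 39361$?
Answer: $-346531$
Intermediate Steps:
$y = 275527$ ($y = 7 \cdot 39361 = 275527$)
$g = 645383$ ($g = 369856 + 275527 = 645383$)
$\left(g - 990874\right) + a{\left(-1040 \right)} = \left(645383 - 990874\right) - 1040 = -345491 - 1040 = -346531$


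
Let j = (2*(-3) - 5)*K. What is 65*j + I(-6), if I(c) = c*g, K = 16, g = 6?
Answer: -11476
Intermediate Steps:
j = -176 (j = (2*(-3) - 5)*16 = (-6 - 5)*16 = -11*16 = -176)
I(c) = 6*c (I(c) = c*6 = 6*c)
65*j + I(-6) = 65*(-176) + 6*(-6) = -11440 - 36 = -11476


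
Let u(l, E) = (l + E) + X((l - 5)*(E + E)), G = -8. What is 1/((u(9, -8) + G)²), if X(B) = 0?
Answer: 1/49 ≈ 0.020408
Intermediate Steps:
u(l, E) = E + l (u(l, E) = (l + E) + 0 = (E + l) + 0 = E + l)
1/((u(9, -8) + G)²) = 1/(((-8 + 9) - 8)²) = 1/((1 - 8)²) = 1/((-7)²) = 1/49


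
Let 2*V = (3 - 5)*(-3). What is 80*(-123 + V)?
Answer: -9600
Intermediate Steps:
V = 3 (V = ((3 - 5)*(-3))/2 = (-2*(-3))/2 = (½)*6 = 3)
80*(-123 + V) = 80*(-123 + 3) = 80*(-120) = -9600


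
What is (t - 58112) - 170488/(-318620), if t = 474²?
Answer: 13267698042/79655 ≈ 1.6656e+5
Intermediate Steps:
t = 224676
(t - 58112) - 170488/(-318620) = (224676 - 58112) - 170488/(-318620) = 166564 - 170488*(-1/318620) = 166564 + 42622/79655 = 13267698042/79655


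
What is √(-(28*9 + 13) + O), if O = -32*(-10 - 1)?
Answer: √87 ≈ 9.3274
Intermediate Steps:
O = 352 (O = -32*(-11) = 352)
√(-(28*9 + 13) + O) = √(-(28*9 + 13) + 352) = √(-(252 + 13) + 352) = √(-1*265 + 352) = √(-265 + 352) = √87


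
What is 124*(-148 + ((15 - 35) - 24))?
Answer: -23808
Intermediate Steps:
124*(-148 + ((15 - 35) - 24)) = 124*(-148 + (-20 - 24)) = 124*(-148 - 44) = 124*(-192) = -23808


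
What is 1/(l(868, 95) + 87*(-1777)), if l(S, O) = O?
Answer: -1/154504 ≈ -6.4723e-6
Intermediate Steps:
1/(l(868, 95) + 87*(-1777)) = 1/(95 + 87*(-1777)) = 1/(95 - 154599) = 1/(-154504) = -1/154504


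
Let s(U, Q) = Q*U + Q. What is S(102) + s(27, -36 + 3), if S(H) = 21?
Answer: -903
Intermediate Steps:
s(U, Q) = Q + Q*U
S(102) + s(27, -36 + 3) = 21 + (-36 + 3)*(1 + 27) = 21 - 33*28 = 21 - 924 = -903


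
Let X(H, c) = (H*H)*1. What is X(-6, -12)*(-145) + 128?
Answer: -5092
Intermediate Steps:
X(H, c) = H² (X(H, c) = H²*1 = H²)
X(-6, -12)*(-145) + 128 = (-6)²*(-145) + 128 = 36*(-145) + 128 = -5220 + 128 = -5092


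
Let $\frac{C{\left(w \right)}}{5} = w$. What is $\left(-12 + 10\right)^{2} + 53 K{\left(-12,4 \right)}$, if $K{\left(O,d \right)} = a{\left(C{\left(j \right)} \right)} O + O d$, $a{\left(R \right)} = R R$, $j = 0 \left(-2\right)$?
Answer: $-2540$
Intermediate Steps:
$j = 0$
$C{\left(w \right)} = 5 w$
$a{\left(R \right)} = R^{2}$
$K{\left(O,d \right)} = O d$ ($K{\left(O,d \right)} = \left(5 \cdot 0\right)^{2} O + O d = 0^{2} O + O d = 0 O + O d = 0 + O d = O d$)
$\left(-12 + 10\right)^{2} + 53 K{\left(-12,4 \right)} = \left(-12 + 10\right)^{2} + 53 \left(\left(-12\right) 4\right) = \left(-2\right)^{2} + 53 \left(-48\right) = 4 - 2544 = -2540$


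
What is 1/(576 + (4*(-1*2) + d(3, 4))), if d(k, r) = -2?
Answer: 1/566 ≈ 0.0017668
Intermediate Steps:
1/(576 + (4*(-1*2) + d(3, 4))) = 1/(576 + (4*(-1*2) - 2)) = 1/(576 + (4*(-2) - 2)) = 1/(576 + (-8 - 2)) = 1/(576 - 10) = 1/566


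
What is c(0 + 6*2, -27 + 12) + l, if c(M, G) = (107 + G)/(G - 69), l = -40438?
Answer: -849221/21 ≈ -40439.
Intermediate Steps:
c(M, G) = (107 + G)/(-69 + G)
c(0 + 6*2, -27 + 12) + l = (107 + (-27 + 12))/(-69 + (-27 + 12)) - 40438 = (107 - 15)/(-69 - 15) - 40438 = 92/(-84) - 40438 = -1/84*92 - 40438 = -23/21 - 40438 = -849221/21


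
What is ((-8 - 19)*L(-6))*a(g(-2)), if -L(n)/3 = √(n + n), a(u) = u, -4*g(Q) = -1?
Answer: 81*I*√3/2 ≈ 70.148*I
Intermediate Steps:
g(Q) = ¼ (g(Q) = -¼*(-1) = ¼)
L(n) = -3*√2*√n (L(n) = -3*√(n + n) = -3*√2*√n)
((-8 - 19)*L(-6))*a(g(-2)) = ((-8 - 19)*(-3*√2*√(-6)))*(¼) = -(-81)*√2*I*√6*(¼) = -(-162)*I*√3*(¼) = (162*I*√3)*(¼) = 81*I*√3/2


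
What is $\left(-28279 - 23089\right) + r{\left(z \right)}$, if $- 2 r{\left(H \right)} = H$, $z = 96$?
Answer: $-51416$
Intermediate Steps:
$r{\left(H \right)} = - \frac{H}{2}$
$\left(-28279 - 23089\right) + r{\left(z \right)} = \left(-28279 - 23089\right) - 48 = -51368 - 48 = -51416$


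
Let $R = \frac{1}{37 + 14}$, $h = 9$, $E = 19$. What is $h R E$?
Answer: $\frac{57}{17} \approx 3.3529$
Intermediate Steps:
$R = \frac{1}{51} \approx 0.019608$
$h R E = 9 \cdot \frac{1}{51} \cdot 19 = \frac{3}{17} \cdot 19 = \frac{57}{17}$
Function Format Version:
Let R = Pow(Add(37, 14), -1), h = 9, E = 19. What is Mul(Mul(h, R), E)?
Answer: Rational(57, 17) ≈ 3.3529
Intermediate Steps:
R = Rational(1, 51) (R = Pow(51, -1) = Rational(1, 51) ≈ 0.019608)
Mul(Mul(h, R), E) = Mul(Mul(9, Rational(1, 51)), 19) = Mul(Rational(3, 17), 19) = Rational(57, 17)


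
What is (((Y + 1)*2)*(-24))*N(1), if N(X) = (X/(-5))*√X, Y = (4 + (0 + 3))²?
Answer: 480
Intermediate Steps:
Y = 49 (Y = (4 + 3)² = 7² = 49)
N(X) = -X^(3/2)/5 (N(X) = (X*(-⅕))*√X = (-X/5)*√X = -X^(3/2)/5)
(((Y + 1)*2)*(-24))*N(1) = (((49 + 1)*2)*(-24))*(-1^(3/2)/5) = ((50*2)*(-24))*(-⅕*1) = (100*(-24))*(-⅕) = -2400*(-⅕) = 480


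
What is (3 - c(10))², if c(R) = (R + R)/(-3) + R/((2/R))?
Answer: 14641/9 ≈ 1626.8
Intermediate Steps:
c(R) = R²/2 - 2*R/3 (c(R) = (2*R)*(-⅓) + R*(R/2) = -2*R/3 + R²/2 = R²/2 - 2*R/3)
(3 - c(10))² = (3 - 10*(-4 + 3*10)/6)² = (3 - 10*(-4 + 30)/6)² = (3 - 10*26/6)² = (3 - 1*130/3)² = (3 - 130/3)² = (-121/3)² = 14641/9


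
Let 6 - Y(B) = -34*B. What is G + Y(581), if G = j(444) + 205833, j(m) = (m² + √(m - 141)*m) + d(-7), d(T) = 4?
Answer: 422733 + 444*√303 ≈ 4.3046e+5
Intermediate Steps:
j(m) = 4 + m² + m*√(-141 + m) (j(m) = (m² + √(m - 141)*m) + 4 = (m² + √(-141 + m)*m) + 4 = (m² + m*√(-141 + m)) + 4 = 4 + m² + m*√(-141 + m))
Y(B) = 6 + 34*B (Y(B) = 6 - (-34)*B = 6 + 34*B)
G = 402973 + 444*√303 (G = (4 + 444² + 444*√(-141 + 444)) + 205833 = (4 + 197136 + 444*√303) + 205833 = (197140 + 444*√303) + 205833 = 402973 + 444*√303 ≈ 4.1070e+5)
G + Y(581) = (402973 + 444*√303) + (6 + 34*581) = (402973 + 444*√303) + (6 + 19754) = (402973 + 444*√303) + 19760 = 422733 + 444*√303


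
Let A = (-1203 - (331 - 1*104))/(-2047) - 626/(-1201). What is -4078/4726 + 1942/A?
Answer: 5637782933817/3543143638 ≈ 1591.2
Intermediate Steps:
A = 2998852/2458447 (A = (-1203 - (331 - 104))*(-1/2047) - 626*(-1/1201) = (-1203 - 1*227)*(-1/2047) + 626/1201 = (-1203 - 227)*(-1/2047) + 626/1201 = -1430*(-1/2047) + 626/1201 = 1430/2047 + 626/1201 = 2998852/2458447 ≈ 1.2198)
-4078/4726 + 1942/A = -4078/4726 + 1942/(2998852/2458447) = -4078*1/4726 + 1942*(2458447/2998852) = -2039/2363 + 2387152037/1499426 = 5637782933817/3543143638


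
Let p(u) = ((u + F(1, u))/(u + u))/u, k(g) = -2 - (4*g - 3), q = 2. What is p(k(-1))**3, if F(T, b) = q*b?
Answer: 27/1000 ≈ 0.027000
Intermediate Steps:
F(T, b) = 2*b
k(g) = 1 - 4*g (k(g) = -2 - (-3 + 4*g) = -2 + (3 - 4*g) = 1 - 4*g)
p(u) = 3/(2*u) (p(u) = ((u + 2*u)/(u + u))/u = ((3*u)/((2*u)))/u = ((3*u)*(1/(2*u)))/u = 3/(2*u))
p(k(-1))**3 = (3/(2*(1 - 4*(-1))))**3 = (3/(2*(1 + 4)))**3 = ((3/2)/5)**3 = ((3/2)*(1/5))**3 = (3/10)**3 = 27/1000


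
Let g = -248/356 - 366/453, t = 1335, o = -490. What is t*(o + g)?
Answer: -99079950/151 ≈ -6.5616e+5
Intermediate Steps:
g = -20220/13439 (g = -248*1/356 - 366*1/453 = -62/89 - 122/151 = -20220/13439 ≈ -1.5046)
t*(o + g) = 1335*(-490 - 20220/13439) = 1335*(-6605330/13439) = -99079950/151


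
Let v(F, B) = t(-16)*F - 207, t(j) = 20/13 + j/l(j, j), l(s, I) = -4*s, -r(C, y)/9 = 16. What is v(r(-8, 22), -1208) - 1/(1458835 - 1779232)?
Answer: -1634985878/4165161 ≈ -392.54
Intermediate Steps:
r(C, y) = -144 (r(C, y) = -9*16 = -144)
t(j) = 67/52 (t(j) = 20/13 + j/((-4*j)) = 20*(1/13) + j*(-1/(4*j)) = 20/13 - 1/4 = 67/52)
v(F, B) = -207 + 67*F/52 (v(F, B) = 67*F/52 - 207 = -207 + 67*F/52)
v(r(-8, 22), -1208) - 1/(1458835 - 1779232) = (-207 + (67/52)*(-144)) - 1/(1458835 - 1779232) = (-207 - 2412/13) - 1/(-320397) = -5103/13 - 1*(-1/320397) = -5103/13 + 1/320397 = -1634985878/4165161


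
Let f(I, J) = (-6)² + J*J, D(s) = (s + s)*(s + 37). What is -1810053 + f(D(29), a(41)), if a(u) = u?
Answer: -1808336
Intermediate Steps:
D(s) = 2*s*(37 + s) (D(s) = (2*s)*(37 + s) = 2*s*(37 + s))
f(I, J) = 36 + J²
-1810053 + f(D(29), a(41)) = -1810053 + (36 + 41²) = -1810053 + (36 + 1681) = -1810053 + 1717 = -1808336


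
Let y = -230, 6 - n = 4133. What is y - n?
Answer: 3897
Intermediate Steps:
n = -4127 (n = 6 - 1*4133 = 6 - 4133 = -4127)
y - n = -230 - 1*(-4127) = -230 + 4127 = 3897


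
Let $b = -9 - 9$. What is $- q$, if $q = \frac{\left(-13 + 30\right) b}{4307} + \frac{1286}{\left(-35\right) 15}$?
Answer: $\frac{5699452}{2261175} \approx 2.5206$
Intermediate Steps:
$b = -18$ ($b = -9 - 9 = -18$)
$q = - \frac{5699452}{2261175}$ ($q = \frac{\left(-13 + 30\right) \left(-18\right)}{4307} + \frac{1286}{\left(-35\right) 15} = 17 \left(-18\right) \frac{1}{4307} + \frac{1286}{-525} = \left(-306\right) \frac{1}{4307} + 1286 \left(- \frac{1}{525}\right) = - \frac{306}{4307} - \frac{1286}{525} = - \frac{5699452}{2261175} \approx -2.5206$)
$- q = \left(-1\right) \left(- \frac{5699452}{2261175}\right) = \frac{5699452}{2261175}$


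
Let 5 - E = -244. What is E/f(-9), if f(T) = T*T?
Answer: 83/27 ≈ 3.0741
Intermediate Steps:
f(T) = T²
E = 249 (E = 5 - 1*(-244) = 5 + 244 = 249)
E/f(-9) = 249/((-9)²) = 249/81 = 249*(1/81) = 83/27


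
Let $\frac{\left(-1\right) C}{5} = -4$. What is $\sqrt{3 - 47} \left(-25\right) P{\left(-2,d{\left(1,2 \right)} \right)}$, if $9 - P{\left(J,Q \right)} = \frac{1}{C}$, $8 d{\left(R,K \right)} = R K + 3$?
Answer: $- \frac{895 i \sqrt{11}}{2} \approx - 1484.2 i$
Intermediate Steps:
$C = 20$ ($C = \left(-5\right) \left(-4\right) = 20$)
$d{\left(R,K \right)} = \frac{3}{8} + \frac{K R}{8}$ ($d{\left(R,K \right)} = \frac{R K + 3}{8} = \frac{K R + 3}{8} = \frac{3 + K R}{8} = \frac{3}{8} + \frac{K R}{8}$)
$P{\left(J,Q \right)} = \frac{179}{20}$ ($P{\left(J,Q \right)} = 9 - \frac{1}{20} = \frac{179}{20}$)
$\sqrt{3 - 47} \left(-25\right) P{\left(-2,d{\left(1,2 \right)} \right)} = \sqrt{3 - 47} \left(-25\right) \frac{179}{20} = \sqrt{-44} \left(-25\right) \frac{179}{20} = 2 i \sqrt{11} \left(-25\right) \frac{179}{20} = - 50 i \sqrt{11} \cdot \frac{179}{20} = - \frac{895 i \sqrt{11}}{2}$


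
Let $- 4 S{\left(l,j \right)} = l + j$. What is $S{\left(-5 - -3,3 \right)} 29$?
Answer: $- \frac{29}{4} \approx -7.25$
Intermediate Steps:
$S{\left(l,j \right)} = - \frac{j}{4} - \frac{l}{4}$ ($S{\left(l,j \right)} = - \frac{l + j}{4} = - \frac{j + l}{4} = - \frac{j}{4} - \frac{l}{4}$)
$S{\left(-5 - -3,3 \right)} 29 = \left(\left(- \frac{1}{4}\right) 3 - \frac{-5 - -3}{4}\right) 29 = \left(- \frac{3}{4} - \frac{-5 + 3}{4}\right) 29 = \left(- \frac{3}{4} - - \frac{1}{2}\right) 29 = \left(- \frac{3}{4} + \frac{1}{2}\right) 29 = \left(- \frac{1}{4}\right) 29 = - \frac{29}{4}$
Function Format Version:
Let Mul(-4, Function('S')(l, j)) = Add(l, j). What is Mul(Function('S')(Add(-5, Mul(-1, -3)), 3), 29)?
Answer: Rational(-29, 4) ≈ -7.2500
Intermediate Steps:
Function('S')(l, j) = Add(Mul(Rational(-1, 4), j), Mul(Rational(-1, 4), l)) (Function('S')(l, j) = Mul(Rational(-1, 4), Add(l, j)) = Mul(Rational(-1, 4), Add(j, l)) = Add(Mul(Rational(-1, 4), j), Mul(Rational(-1, 4), l)))
Mul(Function('S')(Add(-5, Mul(-1, -3)), 3), 29) = Mul(Add(Mul(Rational(-1, 4), 3), Mul(Rational(-1, 4), Add(-5, Mul(-1, -3)))), 29) = Mul(Add(Rational(-3, 4), Mul(Rational(-1, 4), Add(-5, 3))), 29) = Mul(Add(Rational(-3, 4), Mul(Rational(-1, 4), -2)), 29) = Mul(Add(Rational(-3, 4), Rational(1, 2)), 29) = Mul(Rational(-1, 4), 29) = Rational(-29, 4)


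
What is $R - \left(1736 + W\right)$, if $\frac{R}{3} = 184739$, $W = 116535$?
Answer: $435946$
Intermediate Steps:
$R = 554217$ ($R = 3 \cdot 184739 = 554217$)
$R - \left(1736 + W\right) = 554217 - 118271 = 435946$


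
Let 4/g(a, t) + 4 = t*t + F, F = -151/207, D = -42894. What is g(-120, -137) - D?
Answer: 41652261801/971051 ≈ 42894.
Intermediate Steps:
F = -151/207 (F = -151*1/207 = -151/207 ≈ -0.72947)
g(a, t) = 4/(-979/207 + t²) (g(a, t) = 4/(-4 + (t*t - 151/207)) = 4/(-4 + (t² - 151/207)) = 4/(-4 + (-151/207 + t²)) = 4/(-979/207 + t²))
g(-120, -137) - D = 828/(-979 + 207*(-137)²) - 1*(-42894) = 828/(-979 + 207*18769) + 42894 = 828/(-979 + 3885183) + 42894 = 828/3884204 + 42894 = 828*(1/3884204) + 42894 = 207/971051 + 42894 = 41652261801/971051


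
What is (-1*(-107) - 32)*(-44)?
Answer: -3300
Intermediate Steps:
(-1*(-107) - 32)*(-44) = (107 - 32)*(-44) = 75*(-44) = -3300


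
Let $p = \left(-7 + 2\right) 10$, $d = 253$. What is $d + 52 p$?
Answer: $-2347$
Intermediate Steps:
$p = -50$ ($p = \left(-5\right) 10 = -50$)
$d + 52 p = 253 + 52 \left(-50\right) = 253 - 2600 = -2347$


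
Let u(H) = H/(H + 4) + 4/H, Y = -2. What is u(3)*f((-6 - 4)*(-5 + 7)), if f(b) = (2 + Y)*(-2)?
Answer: 0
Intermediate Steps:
f(b) = 0 (f(b) = (2 - 2)*(-2) = 0*(-2) = 0)
u(H) = 4/H + H/(4 + H) (u(H) = H/(4 + H) + 4/H = 4/H + H/(4 + H))
u(3)*f((-6 - 4)*(-5 + 7)) = ((16 + 3**2 + 4*3)/(3*(4 + 3)))*0 = ((1/3)*(16 + 9 + 12)/7)*0 = ((1/3)*(1/7)*37)*0 = (37/21)*0 = 0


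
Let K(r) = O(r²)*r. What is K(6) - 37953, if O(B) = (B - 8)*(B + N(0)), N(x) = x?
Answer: -31905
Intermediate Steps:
O(B) = B*(-8 + B) (O(B) = (B - 8)*(B + 0) = (-8 + B)*B = B*(-8 + B))
K(r) = r³*(-8 + r²) (K(r) = (r²*(-8 + r²))*r = r³*(-8 + r²))
K(6) - 37953 = 6³*(-8 + 6²) - 37953 = 216*(-8 + 36) - 37953 = 216*28 - 37953 = 6048 - 37953 = -31905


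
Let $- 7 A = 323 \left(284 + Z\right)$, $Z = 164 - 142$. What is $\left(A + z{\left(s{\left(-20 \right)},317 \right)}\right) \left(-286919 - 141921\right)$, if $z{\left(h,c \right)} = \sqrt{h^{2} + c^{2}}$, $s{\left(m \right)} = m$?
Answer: $\frac{42385687920}{7} - 428840 \sqrt{100889} \approx 5.9189 \cdot 10^{9}$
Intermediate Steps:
$Z = 22$
$z{\left(h,c \right)} = \sqrt{c^{2} + h^{2}}$
$A = - \frac{98838}{7}$ ($A = - \frac{323 \left(284 + 22\right)}{7} = - \frac{323 \cdot 306}{7} = \left(- \frac{1}{7}\right) 98838 = - \frac{98838}{7} \approx -14120.0$)
$\left(A + z{\left(s{\left(-20 \right)},317 \right)}\right) \left(-286919 - 141921\right) = \left(- \frac{98838}{7} + \sqrt{317^{2} + \left(-20\right)^{2}}\right) \left(-286919 - 141921\right) = \left(- \frac{98838}{7} + \sqrt{100489 + 400}\right) \left(-428840\right) = \left(- \frac{98838}{7} + \sqrt{100889}\right) \left(-428840\right) = \frac{42385687920}{7} - 428840 \sqrt{100889}$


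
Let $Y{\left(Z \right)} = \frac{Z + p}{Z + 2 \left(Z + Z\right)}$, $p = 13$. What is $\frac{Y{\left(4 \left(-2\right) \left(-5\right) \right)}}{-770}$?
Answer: $- \frac{53}{154000} \approx -0.00034416$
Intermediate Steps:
$Y{\left(Z \right)} = \frac{13 + Z}{5 Z}$ ($Y{\left(Z \right)} = \frac{Z + 13}{Z + 2 \left(Z + Z\right)} = \frac{13 + Z}{Z + 2 \cdot 2 Z} = \frac{13 + Z}{Z + 4 Z} = \frac{13 + Z}{5 Z}$)
$\frac{Y{\left(4 \left(-2\right) \left(-5\right) \right)}}{-770} = \frac{\frac{1}{5} \frac{1}{4 \left(-2\right) \left(-5\right)} \left(13 + 4 \left(-2\right) \left(-5\right)\right)}{-770} = \frac{13 - -40}{5 \left(\left(-8\right) \left(-5\right)\right)} \left(- \frac{1}{770}\right) = \frac{13 + 40}{5 \cdot 40} \left(- \frac{1}{770}\right) = \frac{1}{5} \cdot \frac{1}{40} \cdot 53 \left(- \frac{1}{770}\right) = \frac{53}{200} \left(- \frac{1}{770}\right) = - \frac{53}{154000}$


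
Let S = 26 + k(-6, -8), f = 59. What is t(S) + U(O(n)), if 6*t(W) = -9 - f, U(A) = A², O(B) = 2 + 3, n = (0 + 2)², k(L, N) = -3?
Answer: 41/3 ≈ 13.667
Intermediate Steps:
n = 4 (n = 2² = 4)
O(B) = 5
S = 23 (S = 26 - 3 = 23)
t(W) = -34/3 (t(W) = (-9 - 1*59)/6 = (-9 - 59)/6 = (⅙)*(-68) = -34/3)
t(S) + U(O(n)) = -34/3 + 5² = -34/3 + 25 = 41/3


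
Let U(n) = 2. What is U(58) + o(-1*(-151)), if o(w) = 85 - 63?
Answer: 24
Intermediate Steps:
o(w) = 22
U(58) + o(-1*(-151)) = 2 + 22 = 24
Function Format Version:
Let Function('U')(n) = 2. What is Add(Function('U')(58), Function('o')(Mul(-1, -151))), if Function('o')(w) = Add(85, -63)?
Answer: 24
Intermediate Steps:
Function('o')(w) = 22
Add(Function('U')(58), Function('o')(Mul(-1, -151))) = Add(2, 22) = 24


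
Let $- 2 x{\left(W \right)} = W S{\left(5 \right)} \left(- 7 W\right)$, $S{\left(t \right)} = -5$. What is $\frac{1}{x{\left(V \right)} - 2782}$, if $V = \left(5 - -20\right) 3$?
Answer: $- \frac{2}{202439} \approx -9.8795 \cdot 10^{-6}$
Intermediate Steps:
$V = 75$ ($V = \left(5 + 20\right) 3 = 25 \cdot 3 = 75$)
$x{\left(W \right)} = - \frac{35 W^{2}}{2}$ ($x{\left(W \right)} = - \frac{W \left(-5\right) \left(- 7 W\right)}{2} = - \frac{- 5 W \left(- 7 W\right)}{2} = - \frac{35 W^{2}}{2}$)
$\frac{1}{x{\left(V \right)} - 2782} = \frac{1}{- \frac{35 \cdot 75^{2}}{2} - 2782} = \frac{1}{\left(- \frac{35}{2}\right) 5625 - 2782} = \frac{1}{- \frac{196875}{2} - 2782} = \frac{1}{- \frac{202439}{2}} = - \frac{2}{202439}$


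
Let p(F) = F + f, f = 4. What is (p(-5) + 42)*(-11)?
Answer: -451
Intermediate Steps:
p(F) = 4 + F (p(F) = F + 4 = 4 + F)
(p(-5) + 42)*(-11) = ((4 - 5) + 42)*(-11) = (-1 + 42)*(-11) = 41*(-11) = -451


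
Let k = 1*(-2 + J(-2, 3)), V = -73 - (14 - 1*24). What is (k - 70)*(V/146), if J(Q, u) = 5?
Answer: 4221/146 ≈ 28.911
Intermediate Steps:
V = -63 (V = -73 - (14 - 24) = -73 - 1*(-10) = -73 + 10 = -63)
k = 3 (k = 1*(-2 + 5) = 1*3 = 3)
(k - 70)*(V/146) = (3 - 70)*(-63/146) = -(-4221)/146 = -67*(-63/146) = 4221/146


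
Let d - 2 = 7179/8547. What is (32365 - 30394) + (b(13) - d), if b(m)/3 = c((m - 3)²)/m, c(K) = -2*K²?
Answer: -98045256/37037 ≈ -2647.2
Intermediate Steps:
d = 8091/2849 (d = 2 + 7179/8547 = 2 + 7179*(1/8547) = 2 + 2393/2849 = 8091/2849 ≈ 2.8399)
b(m) = -6*(-3 + m)⁴/m (b(m) = 3*((-2*(m - 3)⁴)/m) = 3*((-2*(-3 + m)⁴)/m) = 3*(-2*(-3 + m)⁴/m) = -6*(-3 + m)⁴/m)
(32365 - 30394) + (b(13) - d) = (32365 - 30394) + (-6*(-3 + 13)⁴/13 - 1*8091/2849) = 1971 + (-6*1/13*10⁴ - 8091/2849) = 1971 + (-6*1/13*10000 - 8091/2849) = 1971 + (-60000/13 - 8091/2849) = 1971 - 171045183/37037 = -98045256/37037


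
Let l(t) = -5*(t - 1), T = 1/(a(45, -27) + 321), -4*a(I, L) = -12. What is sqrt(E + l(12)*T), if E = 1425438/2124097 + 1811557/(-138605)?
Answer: 7*I*sqrt(7203478797730080495768715)/5299388364330 ≈ 3.5452*I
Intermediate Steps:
a(I, L) = 3 (a(I, L) = -1/4*(-12) = 3)
T = 1/324 (T = 1/(3 + 321) = 1/324 ≈ 0.0030864)
l(t) = 5 - 5*t (l(t) = -5*(-1 + t) = 5 - 5*t)
E = -3650349955039/294410464685 (E = 1425438*(1/2124097) + 1811557*(-1/138605) = 1425438/2124097 - 1811557/138605 = -3650349955039/294410464685 ≈ -12.399)
sqrt(E + l(12)*T) = sqrt(-3650349955039/294410464685 + (5 - 5*12)*(1/324)) = sqrt(-3650349955039/294410464685 + (5 - 60)*(1/324)) = sqrt(-3650349955039/294410464685 - 55*1/324) = sqrt(-3650349955039/294410464685 - 55/324) = sqrt(-1198905960990311/95388990557940) = 7*I*sqrt(7203478797730080495768715)/5299388364330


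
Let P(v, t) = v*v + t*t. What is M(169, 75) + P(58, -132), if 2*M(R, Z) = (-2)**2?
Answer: 20790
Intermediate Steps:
M(R, Z) = 2 (M(R, Z) = (1/2)*(-2)**2 = (1/2)*4 = 2)
P(v, t) = t**2 + v**2 (P(v, t) = v**2 + t**2 = t**2 + v**2)
M(169, 75) + P(58, -132) = 2 + ((-132)**2 + 58**2) = 2 + (17424 + 3364) = 2 + 20788 = 20790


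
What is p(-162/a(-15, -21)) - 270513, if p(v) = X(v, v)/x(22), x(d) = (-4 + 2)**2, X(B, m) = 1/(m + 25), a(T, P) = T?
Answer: -193687303/716 ≈ -2.7051e+5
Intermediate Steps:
X(B, m) = 1/(25 + m)
x(d) = 4 (x(d) = (-2)**2 = 4)
p(v) = 1/(4*(25 + v)) (p(v) = 1/((25 + v)*4) = (1/4)/(25 + v) = 1/(4*(25 + v)))
p(-162/a(-15, -21)) - 270513 = 1/(4*(25 - 162/(-15))) - 270513 = 1/(4*(25 - 162*(-1/15))) - 270513 = 1/(4*(25 + 54/5)) - 270513 = 1/(4*(179/5)) - 270513 = (1/4)*(5/179) - 270513 = 5/716 - 270513 = -193687303/716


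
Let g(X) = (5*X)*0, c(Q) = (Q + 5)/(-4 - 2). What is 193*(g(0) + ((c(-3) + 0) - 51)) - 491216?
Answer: -1503370/3 ≈ -5.0112e+5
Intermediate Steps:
c(Q) = -⅚ - Q/6 (c(Q) = (5 + Q)/(-6) = (5 + Q)*(-⅙) = -⅚ - Q/6)
g(X) = 0
193*(g(0) + ((c(-3) + 0) - 51)) - 491216 = 193*(0 + (((-⅚ - ⅙*(-3)) + 0) - 51)) - 491216 = 193*(0 + (((-⅚ + ½) + 0) - 51)) - 491216 = 193*(0 + ((-⅓ + 0) - 51)) - 491216 = 193*(0 + (-⅓ - 51)) - 491216 = 193*(0 - 154/3) - 491216 = 193*(-154/3) - 491216 = -29722/3 - 491216 = -1503370/3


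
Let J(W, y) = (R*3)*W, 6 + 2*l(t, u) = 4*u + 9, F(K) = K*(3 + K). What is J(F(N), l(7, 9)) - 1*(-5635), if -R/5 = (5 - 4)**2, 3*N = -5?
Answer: 17005/3 ≈ 5668.3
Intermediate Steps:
N = -5/3 (N = (1/3)*(-5) = -5/3 ≈ -1.6667)
R = -5 (R = -5*(5 - 4)**2 = -5*1**2 = -5*1 = -5)
l(t, u) = 3/2 + 2*u (l(t, u) = -3 + (4*u + 9)/2 = -3 + (9 + 4*u)/2 = -3 + (9/2 + 2*u) = 3/2 + 2*u)
J(W, y) = -15*W (J(W, y) = (-5*3)*W = -15*W)
J(F(N), l(7, 9)) - 1*(-5635) = -(-25)*(3 - 5/3) - 1*(-5635) = -(-25)*4/3 + 5635 = -15*(-20/9) + 5635 = 100/3 + 5635 = 17005/3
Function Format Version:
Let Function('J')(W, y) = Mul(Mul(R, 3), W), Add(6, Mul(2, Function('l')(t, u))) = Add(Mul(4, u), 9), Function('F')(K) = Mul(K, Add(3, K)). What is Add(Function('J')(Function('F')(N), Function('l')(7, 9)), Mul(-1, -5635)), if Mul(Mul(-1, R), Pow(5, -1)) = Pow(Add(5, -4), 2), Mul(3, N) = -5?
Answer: Rational(17005, 3) ≈ 5668.3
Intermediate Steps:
N = Rational(-5, 3) (N = Mul(Rational(1, 3), -5) = Rational(-5, 3) ≈ -1.6667)
R = -5 (R = Mul(-5, Pow(Add(5, -4), 2)) = Mul(-5, Pow(1, 2)) = Mul(-5, 1) = -5)
Function('l')(t, u) = Add(Rational(3, 2), Mul(2, u)) (Function('l')(t, u) = Add(-3, Mul(Rational(1, 2), Add(Mul(4, u), 9))) = Add(-3, Mul(Rational(1, 2), Add(9, Mul(4, u)))) = Add(-3, Add(Rational(9, 2), Mul(2, u))) = Add(Rational(3, 2), Mul(2, u)))
Function('J')(W, y) = Mul(-15, W) (Function('J')(W, y) = Mul(Mul(-5, 3), W) = Mul(-15, W))
Add(Function('J')(Function('F')(N), Function('l')(7, 9)), Mul(-1, -5635)) = Add(Mul(-15, Mul(Rational(-5, 3), Add(3, Rational(-5, 3)))), Mul(-1, -5635)) = Add(Mul(-15, Mul(Rational(-5, 3), Rational(4, 3))), 5635) = Add(Mul(-15, Rational(-20, 9)), 5635) = Add(Rational(100, 3), 5635) = Rational(17005, 3)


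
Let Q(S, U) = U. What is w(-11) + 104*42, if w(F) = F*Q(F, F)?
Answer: 4489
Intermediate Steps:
w(F) = F² (w(F) = F*F = F²)
w(-11) + 104*42 = (-11)² + 104*42 = 121 + 4368 = 4489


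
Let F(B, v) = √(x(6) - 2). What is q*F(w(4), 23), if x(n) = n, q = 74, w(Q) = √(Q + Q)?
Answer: 148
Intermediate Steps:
w(Q) = √2*√Q (w(Q) = √(2*Q) = √2*√Q)
F(B, v) = 2 (F(B, v) = √(6 - 2) = √4 = 2)
q*F(w(4), 23) = 74*2 = 148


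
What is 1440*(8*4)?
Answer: 46080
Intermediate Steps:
1440*(8*4) = 1440*32 = 46080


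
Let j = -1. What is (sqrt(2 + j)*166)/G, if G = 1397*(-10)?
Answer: -83/6985 ≈ -0.011883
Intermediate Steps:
G = -13970
(sqrt(2 + j)*166)/G = (sqrt(2 - 1)*166)/(-13970) = (sqrt(1)*166)*(-1/13970) = (1*166)*(-1/13970) = 166*(-1/13970) = -83/6985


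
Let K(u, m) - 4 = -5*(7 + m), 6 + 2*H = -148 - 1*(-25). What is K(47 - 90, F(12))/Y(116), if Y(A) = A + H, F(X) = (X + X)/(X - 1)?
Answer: -922/1133 ≈ -0.81377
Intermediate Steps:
F(X) = 2*X/(-1 + X) (F(X) = (2*X)/(-1 + X) = 2*X/(-1 + X))
H = -129/2 (H = -3 + (-148 - 1*(-25))/2 = -3 + (-148 + 25)/2 = -3 + (½)*(-123) = -3 - 123/2 = -129/2 ≈ -64.500)
K(u, m) = -31 - 5*m (K(u, m) = 4 - 5*(7 + m) = 4 + (-35 - 5*m) = -31 - 5*m)
Y(A) = -129/2 + A (Y(A) = A - 129/2 = -129/2 + A)
K(47 - 90, F(12))/Y(116) = (-31 - 10*12/(-1 + 12))/(-129/2 + 116) = (-31 - 10*12/11)/(103/2) = (-31 - 10*12/11)*(2/103) = (-31 - 5*24/11)*(2/103) = (-31 - 120/11)*(2/103) = -461/11*2/103 = -922/1133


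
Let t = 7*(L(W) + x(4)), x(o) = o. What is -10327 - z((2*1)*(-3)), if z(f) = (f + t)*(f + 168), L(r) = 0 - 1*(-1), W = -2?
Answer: -15025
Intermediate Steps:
L(r) = 1 (L(r) = 0 + 1 = 1)
t = 35 (t = 7*(1 + 4) = 7*5 = 35)
z(f) = (35 + f)*(168 + f) (z(f) = (f + 35)*(f + 168) = (35 + f)*(168 + f))
-10327 - z((2*1)*(-3)) = -10327 - (5880 + ((2*1)*(-3))² + 203*((2*1)*(-3))) = -10327 - (5880 + (2*(-3))² + 203*(2*(-3))) = -10327 - (5880 + (-6)² + 203*(-6)) = -10327 - (5880 + 36 - 1218) = -10327 - 1*4698 = -10327 - 4698 = -15025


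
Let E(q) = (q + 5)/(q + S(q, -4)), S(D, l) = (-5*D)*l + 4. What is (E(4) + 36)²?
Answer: 10093329/7744 ≈ 1303.4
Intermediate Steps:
S(D, l) = 4 - 5*D*l (S(D, l) = -5*D*l + 4 = 4 - 5*D*l)
E(q) = (5 + q)/(4 + 21*q) (E(q) = (q + 5)/(q + (4 - 5*q*(-4))) = (5 + q)/(q + (4 + 20*q)) = (5 + q)/(4 + 21*q))
(E(4) + 36)² = ((5 + 4)/(4 + 21*4) + 36)² = (9/(4 + 84) + 36)² = (9/88 + 36)² = (3177/88)² = 10093329/7744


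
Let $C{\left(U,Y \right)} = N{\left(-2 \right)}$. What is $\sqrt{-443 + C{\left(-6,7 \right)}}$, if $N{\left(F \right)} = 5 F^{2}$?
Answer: $3 i \sqrt{47} \approx 20.567 i$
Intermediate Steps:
$C{\left(U,Y \right)} = 20$ ($C{\left(U,Y \right)} = 5 \left(-2\right)^{2} = 5 \cdot 4 = 20$)
$\sqrt{-443 + C{\left(-6,7 \right)}} = \sqrt{-443 + 20} = \sqrt{-423} = 3 i \sqrt{47}$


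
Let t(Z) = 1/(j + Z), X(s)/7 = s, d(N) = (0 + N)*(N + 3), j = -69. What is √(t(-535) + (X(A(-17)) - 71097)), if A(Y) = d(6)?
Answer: I*√6449855827/302 ≈ 265.93*I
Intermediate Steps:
d(N) = N*(3 + N)
A(Y) = 54 (A(Y) = 6*(3 + 6) = 6*9 = 54)
X(s) = 7*s
t(Z) = 1/(-69 + Z)
√(t(-535) + (X(A(-17)) - 71097)) = √(1/(-69 - 535) + (7*54 - 71097)) = √(1/(-604) + (378 - 71097)) = √(-1/604 - 70719) = √(-42714277/604) = I*√6449855827/302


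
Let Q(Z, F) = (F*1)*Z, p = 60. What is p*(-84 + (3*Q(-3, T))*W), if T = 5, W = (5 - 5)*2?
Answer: -5040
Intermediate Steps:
W = 0 (W = 0*2 = 0)
Q(Z, F) = F*Z
p*(-84 + (3*Q(-3, T))*W) = 60*(-84 + (3*(5*(-3)))*0) = 60*(-84 + (3*(-15))*0) = 60*(-84 - 45*0) = 60*(-84 + 0) = 60*(-84) = -5040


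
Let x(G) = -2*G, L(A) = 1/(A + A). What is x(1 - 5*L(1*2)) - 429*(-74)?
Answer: 63493/2 ≈ 31747.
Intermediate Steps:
L(A) = 1/(2*A)
x(1 - 5*L(1*2)) - 429*(-74) = -2*(1 - 5/(2*(1*2))) - 429*(-74) = -2*(1 - 5/(2*2)) + 31746 = -2*(1 - 5*¼) + 31746 = -2*(1 - 5/4) + 31746 = -2*(-¼) + 31746 = ½ + 31746 = 63493/2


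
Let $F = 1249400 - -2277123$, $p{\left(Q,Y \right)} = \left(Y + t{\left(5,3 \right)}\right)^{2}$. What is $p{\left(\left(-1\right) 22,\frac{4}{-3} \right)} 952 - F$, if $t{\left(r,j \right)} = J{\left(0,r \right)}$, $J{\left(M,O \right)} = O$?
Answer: $- \frac{31623515}{9} \approx -3.5137 \cdot 10^{6}$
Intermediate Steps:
$t{\left(r,j \right)} = r$
$p{\left(Q,Y \right)} = \left(5 + Y\right)^{2}$ ($p{\left(Q,Y \right)} = \left(Y + 5\right)^{2} = \left(5 + Y\right)^{2}$)
$F = 3526523$ ($F = 1249400 + 2277123 = 3526523$)
$p{\left(\left(-1\right) 22,\frac{4}{-3} \right)} 952 - F = \left(5 + \frac{4}{-3}\right)^{2} \cdot 952 - 3526523 = \left(5 + 4 \left(- \frac{1}{3}\right)\right)^{2} \cdot 952 - 3526523 = \left(5 - \frac{4}{3}\right)^{2} \cdot 952 - 3526523 = \left(\frac{11}{3}\right)^{2} \cdot 952 - 3526523 = \frac{121}{9} \cdot 952 - 3526523 = \frac{115192}{9} - 3526523 = - \frac{31623515}{9}$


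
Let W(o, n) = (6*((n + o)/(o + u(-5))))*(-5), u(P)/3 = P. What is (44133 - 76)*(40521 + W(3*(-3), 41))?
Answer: 1786995977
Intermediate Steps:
u(P) = 3*P
W(o, n) = -30*(n + o)/(-15 + o) (W(o, n) = (6*((n + o)/(o + 3*(-5))))*(-5) = (6*((n + o)/(o - 15)))*(-5) = (6*((n + o)/(-15 + o)))*(-5) = (6*(n + o)/(-15 + o))*(-5) = -30*(n + o)/(-15 + o))
(44133 - 76)*(40521 + W(3*(-3), 41)) = (44133 - 76)*(40521 + 30*(-1*41 - 3*(-3))/(-15 + 3*(-3))) = 44057*(40521 + 30*(-41 - 1*(-9))/(-15 - 9)) = 44057*(40521 + 30*(-41 + 9)/(-24)) = 44057*(40521 + 30*(-1/24)*(-32)) = 44057*(40521 + 40) = 44057*40561 = 1786995977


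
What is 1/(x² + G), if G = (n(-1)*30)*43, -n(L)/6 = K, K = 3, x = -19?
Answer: -1/22859 ≈ -4.3746e-5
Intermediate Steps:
n(L) = -18 (n(L) = -6*3 = -18)
G = -23220 (G = -18*30*43 = -540*43 = -23220)
1/(x² + G) = 1/((-19)² - 23220) = 1/(361 - 23220) = 1/(-22859) = -1/22859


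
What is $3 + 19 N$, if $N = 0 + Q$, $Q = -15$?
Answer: $-282$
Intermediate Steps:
$N = -15$ ($N = 0 - 15 = -15$)
$3 + 19 N = 3 + 19 \left(-15\right) = 3 - 285 = -282$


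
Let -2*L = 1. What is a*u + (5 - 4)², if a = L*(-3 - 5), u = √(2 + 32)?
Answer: 1 + 4*√34 ≈ 24.324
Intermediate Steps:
L = -½ (L = -½*1 = -½ ≈ -0.50000)
u = √34 ≈ 5.8309
a = 4 (a = -(-3 - 5)/2 = -½*(-8) = 4)
a*u + (5 - 4)² = 4*√34 + (5 - 4)² = 4*√34 + 1² = 4*√34 + 1 = 1 + 4*√34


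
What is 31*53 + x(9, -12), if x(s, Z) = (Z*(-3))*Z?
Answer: 1211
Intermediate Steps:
x(s, Z) = -3*Z² (x(s, Z) = (-3*Z)*Z = -3*Z²)
31*53 + x(9, -12) = 31*53 - 3*(-12)² = 1643 - 3*144 = 1643 - 432 = 1211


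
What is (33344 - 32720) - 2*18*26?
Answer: -312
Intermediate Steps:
(33344 - 32720) - 2*18*26 = 624 - 36*26 = 624 - 936 = -312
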